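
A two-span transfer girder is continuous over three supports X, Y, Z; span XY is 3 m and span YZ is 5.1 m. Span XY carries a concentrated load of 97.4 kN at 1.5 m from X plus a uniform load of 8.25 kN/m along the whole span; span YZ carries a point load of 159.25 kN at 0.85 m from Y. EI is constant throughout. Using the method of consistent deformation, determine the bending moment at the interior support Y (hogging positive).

M_Y = 88.83 kN·m

Insert a hinge at Y; M_Y is the redundant, and each span becomes simply supported.
Discontinuity in slope at Y on the released structure — sum the simple-span end rotations:
  span XY: point load 97.4 at a = 1.5: Pab(L + a)/(6LEI) = 54.79/EI
  span XY: UDL 8.25: wL³/(24EI) = 9.281/EI
  span YZ: point load 159.25 at a = 0.85: Pab(L + b)/(6LEI) = 175.8/EI
  relative rotation θ_0 = (64.07 + 175.8)/EI = 239.9/EI
A unit hogging moment at Y produces rotation L₁/(3EI) + L₂/(3EI) = 2.7/EI.
Compatibility: M_Y·(L₁+L₂)/(3EI) = θ_0, giving M_Y = 88.83 kN·m (hogging).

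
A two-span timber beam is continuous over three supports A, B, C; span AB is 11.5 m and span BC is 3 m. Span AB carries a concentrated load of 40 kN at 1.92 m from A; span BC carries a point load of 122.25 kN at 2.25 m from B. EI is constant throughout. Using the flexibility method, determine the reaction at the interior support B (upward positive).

R_B = 53.42 kN

Release continuity at B by inserting a hinge; the redundant is the internal moment M_B. The primary structure is two simply-supported spans AB and BC.
Discontinuity in slope at B on the released structure — sum the simple-span end rotations:
  span AB: point load 40 at a = 1.92: Pab(L + a)/(6LEI) = 143.1/EI
  span BC: point load 122.25 at a = 2.25: Pab(L + b)/(6LEI) = 42.98/EI
  relative rotation θ_0 = (143.1 + 42.98)/EI = 186.1/EI
A unit hogging moment at B produces rotation L₁/(3EI) + L₂/(3EI) = 4.833/EI.
Compatibility: M_B·(L₁+L₂)/(3EI) = θ_0, giving M_B = 38.5 kN·m (hogging).
Span AB, ΣM about A with M_B applied at B: R_B^{AB}·11.5 = 76.8 + 38.5, so R_B^{AB} = 10.03 kN and R_A = 40 − 10.03 = 29.97 kN.
Span BC, ΣM about C: R_B^{BC}·3 = 91.69 + 38.5, so R_B^{BC} = 43.4 kN and R_C = 122.2 − 43.4 = 78.85 kN.
R_B = 10.03 + 43.4 = 53.42 kN.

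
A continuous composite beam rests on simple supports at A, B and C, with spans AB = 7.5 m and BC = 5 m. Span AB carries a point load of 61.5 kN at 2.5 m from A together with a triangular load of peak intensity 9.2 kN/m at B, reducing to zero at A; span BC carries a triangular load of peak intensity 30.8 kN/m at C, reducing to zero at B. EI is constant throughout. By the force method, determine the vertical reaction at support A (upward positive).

Take M_B as the redundant. Released structure: two simple spans AB and BC with a hinge at B.
End slopes at the hinge B, treating each span as simply supported:
  span AB: point load 61.5 at a = 2.5: Pab(L + a)/(6LEI) = 170.8/EI
  span AB: triangular load, peak 9.2: w₀L³/(45EI) = 86.25/EI
  span BC: triangular load, peak 30.8: 7w₀L³/(360EI) = 74.86/EI
  relative rotation θ_0 = (257.1 + 74.86)/EI = 331.9/EI
A unit hogging moment at B produces rotation L₁/(3EI) + L₂/(3EI) = 4.167/EI.
Compatibility: M_B·(L₁+L₂)/(3EI) = θ_0, giving M_B = 79.67 kN·m (hogging).
Span AB, ΣM about A with M_B applied at B: R_B^{AB}·7.5 = 326.2 + 79.67, so R_B^{AB} = 54.12 kN and R_A = 96 − 54.12 = 41.88 kN.

R_A = 41.88 kN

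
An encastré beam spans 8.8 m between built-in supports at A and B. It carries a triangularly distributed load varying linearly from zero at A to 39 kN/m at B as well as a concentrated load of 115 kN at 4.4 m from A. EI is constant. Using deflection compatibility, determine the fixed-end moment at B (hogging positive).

M_B = 277.5 kN·m

Release both end moments; the primary structure is a simply-supported span AB with redundants M_A and M_B.
On the primary (simply-supported) span, the end slopes from the loading are:
  at A: triangular load, peak 39: 7w₀L³/(360EI) = 516.8/EI
  at B: triangular load, peak 39: w₀L³/(45EI) = 590.6/EI
  at A: point load 115 at a = 4.4: Pab(L + b)/(6LEI) = 556.6/EI
  at B: point load 115 at a = 4.4: Pab(L + a)/(6LEI) = 556.6/EI
  θ_A0 = 1073/EI,  θ_B0 = 1147/EI
Flexibility coefficients: a unit moment at one end gives L/(3EI) there and L/(6EI) at the far end, so f₁₁ = f₂₂ = 2.933/EI and f₁₂ = f₂₁ = 1.467/EI.
Compatibility — zero rotation at each built-in end:
  2.933 M_A + 1.467 M_B = 1073
  1.467 M_A + 2.933 M_B = 1147
Solving the pair gives M_A = 227.2 kN·m and M_B = 277.5 kN·m (hogging).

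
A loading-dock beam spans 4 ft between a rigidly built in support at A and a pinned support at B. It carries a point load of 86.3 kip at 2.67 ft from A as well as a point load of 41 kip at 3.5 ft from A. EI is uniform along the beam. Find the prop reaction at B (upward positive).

Remove the prop at B; the released (primary) structure is a cantilever built in at A.
Deflection at B on the released cantilever, summing each load's contribution:
  point load 86.3 at a = 2.67: Pa²(3L − a)/(6EI) = 956.7/EI
  point load 41 at a = 3.5: Pa²(3L − a)/(6EI) = 711.5/EI
  δ_0 = 1668/EI
Tip deflection under a unit load at B: L³/(3EI) = 21.33/EI.
The prop prevents deflection at B: R_B = δ_0/δ_{BB} = 1668/21.33 = 78.2 kip.

R_B = 78.2 kip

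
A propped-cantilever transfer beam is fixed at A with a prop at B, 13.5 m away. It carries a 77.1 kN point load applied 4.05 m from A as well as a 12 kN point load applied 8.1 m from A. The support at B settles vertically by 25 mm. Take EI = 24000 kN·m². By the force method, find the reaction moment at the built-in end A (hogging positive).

Choose R_B as the redundant. The primary structure is the cantilever fixed at A.
Free-end deflection of the primary structure under the applied loading (downward +):
  point load 77.1 at a = 4.05: Pa²(3L − a)/(6EI) = 7683/EI
  point load 12 at a = 8.1: Pa²(3L − a)/(6EI) = 4252/EI
  δ_0 = 11934/EI
Tip deflection under a unit load at B: L³/(3EI) = 820.1/EI.
With EI = 24000 kN·m²: δ_0 = 0.49726 m and δ_{BB} = 0.034172 m/kN.
Compatibility — the beam at B must follow the support down by 0.025 m: δ_0 − R_B·δ_{BB} = 0.025, so R_B = (0.49726 − 0.025)/0.034172 = 13.82 kN.
Moment equilibrium about A: M_A = Σ(load moments about A) − R_B·L = 409.5 − 13.82×13.5 = 222.9 kN·m.

M_A = 222.9 kN·m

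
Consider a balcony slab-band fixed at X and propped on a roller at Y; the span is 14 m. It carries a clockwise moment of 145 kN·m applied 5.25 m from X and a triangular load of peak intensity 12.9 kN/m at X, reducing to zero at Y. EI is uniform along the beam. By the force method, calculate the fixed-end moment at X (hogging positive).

M_X = 181 kN·m

Choose R_Y as the redundant. The primary structure is the cantilever fixed at X.
Free-end deflection of the primary structure under the applied loading (downward +):
  clockwise couple 145 at a = 5.25: M₀a(2L − a)/(2EI) = 8659/EI
  triangular load, peak 12.9 at the fixed end: w₀L⁴/(30EI) = 16519/EI
  δ_0 = 25178/EI
Tip deflection under a unit load at Y: L³/(3EI) = 914.7/EI.
Compatibility at Y: δ_0 − R_Y·δ_{YY} = 0, so R_Y = 25178/914.7 = 27.53 kN.
Moment equilibrium about X: M_X = Σ(load moments about X) − R_Y·L = 566.4 − 27.53×14 = 181 kN·m.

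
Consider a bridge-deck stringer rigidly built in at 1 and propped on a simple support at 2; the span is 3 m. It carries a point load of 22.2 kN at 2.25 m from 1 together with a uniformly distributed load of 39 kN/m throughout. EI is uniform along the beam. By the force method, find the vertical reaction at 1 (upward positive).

Take the reaction at 2 as the redundant and release it; the primary structure is a cantilever fixed at 1.
Primary-structure tip deflection at 2 by superposition:
  point load 22.2 at a = 2.25: Pa²(3L − a)/(6EI) = 126.4/EI
  UDL 39: wL⁴/(8EI) = 394.9/EI
  δ_0 = 521.3/EI
Flexibility coefficient — unit upward force at 2: δ_{22} = L³/(3EI) = 9/EI.
Compatibility at 2: δ_0 − R_2·δ_{22} = 0, so R_2 = 521.3/9 = 57.92 kN.
Vertical equilibrium: R_1 = ΣP − R_2 = 139.2 − 57.92 = 81.28 kN.

R_1 = 81.28 kN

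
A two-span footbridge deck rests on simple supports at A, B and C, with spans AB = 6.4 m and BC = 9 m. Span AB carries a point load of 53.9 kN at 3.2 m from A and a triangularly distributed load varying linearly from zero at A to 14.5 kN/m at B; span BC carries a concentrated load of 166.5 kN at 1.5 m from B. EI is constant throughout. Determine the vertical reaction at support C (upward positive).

Insert a hinge at B; M_B is the redundant, and each span becomes simply supported.
Discontinuity in slope at B on the released structure — sum the simple-span end rotations:
  span AB: point load 53.9 at a = 3.2: Pab(L + a)/(6LEI) = 138/EI
  span AB: triangular load, peak 14.5: w₀L³/(45EI) = 84.47/EI
  span BC: point load 166.5 at a = 1.5: Pab(L + b)/(6LEI) = 572.3/EI
  relative rotation θ_0 = (222.5 + 572.3)/EI = 794.8/EI
A unit hogging moment at B produces rotation L₁/(3EI) + L₂/(3EI) = 5.133/EI.
Compatibility: M_B·(L₁+L₂)/(3EI) = θ_0, giving M_B = 154.8 kN·m (hogging).
Span BC, ΣM about C: R_B^{BC}·9 = 1249 + 154.8, so R_B^{BC} = 156 kN and R_C = 166.5 − 156 = 10.55 kN.

R_C = 10.55 kN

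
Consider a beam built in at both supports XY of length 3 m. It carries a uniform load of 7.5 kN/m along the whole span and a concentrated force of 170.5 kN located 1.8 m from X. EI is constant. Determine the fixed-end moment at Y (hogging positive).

M_Y = 79.28 kN·m

Take the two fixed-end moments M_X, M_Y as redundants; the released structure is the simple span XY.
Simple-span end rotations at X and Y under the given loads:
  at X: UDL 7.5: wL³/(24EI) = 8.438/EI
  at Y: UDL 7.5: wL³/(24EI) = 8.438/EI
  at X: point load 170.5 at a = 1.8: Pab(L + b)/(6LEI) = 85.93/EI
  at Y: point load 170.5 at a = 1.8: Pab(L + a)/(6LEI) = 98.21/EI
  θ_X0 = 94.37/EI,  θ_Y0 = 106.6/EI
Flexibility coefficients: a unit moment at one end gives L/(3EI) there and L/(6EI) at the far end, so f₁₁ = f₂₂ = 1/EI and f₁₂ = f₂₁ = 0.5/EI.
Compatibility — zero rotation at each built-in end:
  1 M_X + 0.5 M_Y = 94.37
  0.5 M_X + 1 M_Y = 106.6
Solving the pair gives M_X = 54.73 kN·m and M_Y = 79.28 kN·m (hogging).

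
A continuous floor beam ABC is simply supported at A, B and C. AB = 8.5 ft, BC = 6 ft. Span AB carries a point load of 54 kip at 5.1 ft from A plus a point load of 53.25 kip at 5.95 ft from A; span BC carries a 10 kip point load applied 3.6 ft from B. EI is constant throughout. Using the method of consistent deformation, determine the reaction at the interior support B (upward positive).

Insert a hinge at B; M_B is the redundant, and each span becomes simply supported.
End slopes at the hinge B, treating each span as simply supported:
  span AB: point load 54 at a = 5.1: Pab(L + a)/(6LEI) = 249.7/EI
  span AB: point load 53.25 at a = 5.95: Pab(L + a)/(6LEI) = 228.9/EI
  span BC: point load 10 at a = 3.6: Pab(L + b)/(6LEI) = 20.16/EI
  relative rotation θ_0 = (478.6 + 20.16)/EI = 498.8/EI
A unit hogging moment at B produces rotation L₁/(3EI) + L₂/(3EI) = 4.833/EI.
Compatibility: M_B·(L₁+L₂)/(3EI) = θ_0, giving M_B = 103.2 kip·ft (hogging).
Span AB, ΣM about A with M_B applied at B: R_B^{AB}·8.5 = 592.2 + 103.2, so R_B^{AB} = 81.82 kip and R_A = 107.2 − 81.82 = 25.43 kip.
Span BC, ΣM about C: R_B^{BC}·6 = 24 + 103.2, so R_B^{BC} = 21.2 kip and R_C = 10 − 21.2 = -11.2 kip.
R_B = 81.82 + 21.2 = 103 kip.

R_B = 103 kip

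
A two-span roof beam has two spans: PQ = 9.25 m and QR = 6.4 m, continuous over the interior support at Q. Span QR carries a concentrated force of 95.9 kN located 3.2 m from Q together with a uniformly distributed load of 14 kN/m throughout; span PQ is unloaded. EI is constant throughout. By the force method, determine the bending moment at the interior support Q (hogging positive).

Take M_Q as the redundant. Released structure: two simple spans PQ and QR with a hinge at Q.
End slopes at the hinge Q, treating each span as simply supported:
  span QR: point load 95.9 at a = 3.2: Pab(L + b)/(6LEI) = 245.5/EI
  span QR: UDL 14: wL³/(24EI) = 152.9/EI
  relative rotation θ_0 = (0 + 398.4)/EI = 398.4/EI
A unit hogging moment at Q produces rotation L₁/(3EI) + L₂/(3EI) = 5.217/EI.
Compatibility: M_Q·(L₁+L₂)/(3EI) = θ_0, giving M_Q = 76.37 kN·m (hogging).

M_Q = 76.37 kN·m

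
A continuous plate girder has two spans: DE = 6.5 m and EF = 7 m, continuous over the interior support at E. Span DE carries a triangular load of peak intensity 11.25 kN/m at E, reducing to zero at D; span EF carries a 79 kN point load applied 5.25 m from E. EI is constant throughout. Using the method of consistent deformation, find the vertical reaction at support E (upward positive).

R_E = 58.62 kN

Insert a hinge at E; M_E is the redundant, and each span becomes simply supported.
Discontinuity in slope at E on the released structure — sum the simple-span end rotations:
  span DE: triangular load, peak 11.25: w₀L³/(45EI) = 68.66/EI
  span EF: point load 79 at a = 5.25: Pab(L + b)/(6LEI) = 151.2/EI
  relative rotation θ_0 = (68.66 + 151.2)/EI = 219.9/EI
A unit hogging moment at E produces rotation L₁/(3EI) + L₂/(3EI) = 4.5/EI.
Slope continuity at E: θ_0 = M_E·4.5/EI, so M_E = 219.9/4.5 = 48.86 kN·m (hogging).
Span DE, ΣM about D with M_E applied at E: R_E^{DE}·6.5 = 158.4 + 48.86, so R_E^{DE} = 31.89 kN and R_D = 36.56 − 31.89 = 4.671 kN.
Span EF, ΣM about F: R_E^{EF}·7 = 138.2 + 48.86, so R_E^{EF} = 26.73 kN and R_F = 79 − 26.73 = 52.27 kN.
R_E = 31.89 + 26.73 = 58.62 kN.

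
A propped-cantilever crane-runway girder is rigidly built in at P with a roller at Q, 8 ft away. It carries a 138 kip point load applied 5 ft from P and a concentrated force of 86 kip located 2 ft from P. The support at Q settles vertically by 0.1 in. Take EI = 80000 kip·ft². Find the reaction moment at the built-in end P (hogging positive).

M_P = 322 kip·ft

Release the roller at Q. Primary structure: cantilever fixed at P.
Primary-structure tip deflection at Q by superposition:
  point load 138 at a = 5: Pa²(3L − a)/(6EI) = 10925/EI
  point load 86 at a = 2: Pa²(3L − a)/(6EI) = 1261/EI
  δ_0 = 12186/EI
Flexibility coefficient — unit upward force at Q: δ_{QQ} = L³/(3EI) = 170.7/EI.
With EI = 80000 kip·ft²: δ_0 = 0.15233 ft and δ_{QQ} = 0.002133 ft/kip.
Compatibility — the beam at Q must follow the support down by 0.008333 ft: δ_0 − R_Q·δ_{QQ} = 0.008333, so R_Q = (0.15233 − 0.008333)/0.002133 = 67.5 kip.
Moment equilibrium about P: M_P = Σ(load moments about P) − R_Q·L = 862 − 67.5×8 = 322 kip·ft.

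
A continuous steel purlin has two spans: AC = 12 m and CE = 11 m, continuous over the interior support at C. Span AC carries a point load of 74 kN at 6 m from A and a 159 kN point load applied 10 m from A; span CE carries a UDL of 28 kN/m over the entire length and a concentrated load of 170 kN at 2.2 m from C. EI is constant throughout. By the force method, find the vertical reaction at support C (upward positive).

Take M_C as the redundant. Released structure: two simple spans AC and CE with a hinge at C.
End slopes at the hinge C, treating each span as simply supported:
  span AC: point load 74 at a = 6: Pab(L + a)/(6LEI) = 666/EI
  span AC: point load 159 at a = 10: Pab(L + a)/(6LEI) = 971.7/EI
  span CE: UDL 28: wL³/(24EI) = 1553/EI
  span CE: point load 170 at a = 2.2: Pab(L + b)/(6LEI) = 987.4/EI
  relative rotation θ_0 = (1638 + 2540)/EI = 4178/EI
A unit hogging moment at C produces rotation L₁/(3EI) + L₂/(3EI) = 7.667/EI.
Slope continuity at C: θ_0 = M_C·7.667/EI, so M_C = 4178/7.667 = 544.9 kN·m (hogging).
Span AC, ΣM about A with M_C applied at C: R_C^{AC}·12 = 2034 + 544.9, so R_C^{AC} = 214.9 kN and R_A = 233 − 214.9 = 18.09 kN.
Span CE, ΣM about E: R_C^{CE}·11 = 3190 + 544.9, so R_C^{CE} = 339.5 kN and R_E = 478 − 339.5 = 138.5 kN.
R_C = 214.9 + 339.5 = 554.5 kN.

R_C = 554.5 kN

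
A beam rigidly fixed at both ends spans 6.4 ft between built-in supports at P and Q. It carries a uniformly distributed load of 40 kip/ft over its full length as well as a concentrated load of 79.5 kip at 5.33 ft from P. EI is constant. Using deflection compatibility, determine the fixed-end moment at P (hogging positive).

Take the two fixed-end moments M_P, M_Q as redundants; the released structure is the simple span PQ.
Simple-span end rotations at P and Q under the given loads:
  at P: UDL 40: wL³/(24EI) = 436.9/EI
  at Q: UDL 40: wL³/(24EI) = 436.9/EI
  at P: point load 79.5 at a = 5.33: Pab(L + b)/(6LEI) = 88.2/EI
  at Q: point load 79.5 at a = 5.33: Pab(L + a)/(6LEI) = 138.5/EI
  θ_P0 = 525.1/EI,  θ_Q0 = 575.4/EI
Flexibility coefficients: a unit moment at one end gives L/(3EI) there and L/(6EI) at the far end, so f₁₁ = f₂₂ = 2.133/EI and f₁₂ = f₂₁ = 1.067/EI.
Compatibility — zero rotation at each built-in end:
  2.133 M_P + 1.067 M_Q = 525.1
  1.067 M_P + 2.133 M_Q = 575.4
Solving the pair gives M_P = 148.4 kip·ft and M_Q = 195.5 kip·ft (hogging).

M_P = 148.4 kip·ft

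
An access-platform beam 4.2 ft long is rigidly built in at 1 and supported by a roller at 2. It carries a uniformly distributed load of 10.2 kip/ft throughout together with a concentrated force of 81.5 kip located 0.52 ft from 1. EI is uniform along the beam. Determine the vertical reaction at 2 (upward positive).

Release the roller at 2. Primary structure: cantilever fixed at 1.
Deflection at 2 on the released cantilever, summing each load's contribution:
  UDL 10.2: wL⁴/(8EI) = 396.7/EI
  point load 81.5 at a = 0.52: Pa²(3L − a)/(6EI) = 44.37/EI
  δ_0 = 441.1/EI
Flexibility coefficient — unit upward force at 2: δ_{22} = L³/(3EI) = 24.7/EI.
Compatibility at 2: δ_0 − R_2·δ_{22} = 0, so R_2 = 441.1/24.7 = 17.86 kip.

R_2 = 17.86 kip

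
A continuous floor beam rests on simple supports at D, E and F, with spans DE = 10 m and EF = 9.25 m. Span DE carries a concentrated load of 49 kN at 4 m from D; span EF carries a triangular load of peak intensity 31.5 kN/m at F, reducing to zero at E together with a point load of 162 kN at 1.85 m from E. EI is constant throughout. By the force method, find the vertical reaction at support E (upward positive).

Take M_E as the redundant. Released structure: two simple spans DE and EF with a hinge at E.
Discontinuity in slope at E on the released structure — sum the simple-span end rotations:
  span DE: point load 49 at a = 4: Pab(L + a)/(6LEI) = 274.4/EI
  span EF: triangular load, peak 31.5: 7w₀L³/(360EI) = 484.8/EI
  span EF: point load 162 at a = 1.85: Pab(L + b)/(6LEI) = 665.3/EI
  relative rotation θ_0 = (274.4 + 1150)/EI = 1424/EI
A unit hogging moment at E produces rotation L₁/(3EI) + L₂/(3EI) = 6.417/EI.
Compatibility: M_E·(L₁+L₂)/(3EI) = θ_0, giving M_E = 222 kN·m (hogging).
Span DE, ΣM about D with M_E applied at E: R_E^{DE}·10 = 196 + 222, so R_E^{DE} = 41.8 kN and R_D = 49 − 41.8 = 7.2 kN.
Span EF, ΣM about F: R_E^{EF}·9.25 = 1648 + 222, so R_E^{EF} = 202.2 kN and R_F = 307.7 − 202.2 = 105.5 kN.
R_E = 41.8 + 202.2 = 244 kN.

R_E = 244 kN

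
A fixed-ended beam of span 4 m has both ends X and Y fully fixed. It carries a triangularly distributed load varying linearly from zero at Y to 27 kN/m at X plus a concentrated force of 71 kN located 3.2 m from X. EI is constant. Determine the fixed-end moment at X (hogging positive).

Take the two fixed-end moments M_X, M_Y as redundants; the released structure is the simple span XY.
End rotations of the released simple span under the applied load (×1/EI):
  at X: triangular load, peak 27: w₀L³/(45EI) = 38.4/EI
  at Y: triangular load, peak 27: 7w₀L³/(360EI) = 33.6/EI
  at X: point load 71 at a = 3.2: Pab(L + b)/(6LEI) = 36.35/EI
  at Y: point load 71 at a = 3.2: Pab(L + a)/(6LEI) = 54.53/EI
  θ_X0 = 74.75/EI,  θ_Y0 = 88.13/EI
Flexibility coefficients: a unit moment at one end gives L/(3EI) there and L/(6EI) at the far end, so f₁₁ = f₂₂ = 1.333/EI and f₁₂ = f₂₁ = 0.6667/EI.
Compatibility — zero rotation at each built-in end:
  1.333 M_X + 0.6667 M_Y = 74.75
  0.6667 M_X + 1.333 M_Y = 88.13
Solving the pair gives M_X = 30.69 kN·m and M_Y = 50.75 kN·m (hogging).

M_X = 30.69 kN·m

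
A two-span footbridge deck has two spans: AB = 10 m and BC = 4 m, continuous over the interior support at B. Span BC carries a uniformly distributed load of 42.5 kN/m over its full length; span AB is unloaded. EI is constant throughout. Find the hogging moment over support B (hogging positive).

M_B = 24.29 kN·m

Take M_B as the redundant. Released structure: two simple spans AB and BC with a hinge at B.
End slopes at the hinge B, treating each span as simply supported:
  span BC: UDL 42.5: wL³/(24EI) = 113.3/EI
  relative rotation θ_0 = (0 + 113.3)/EI = 113.3/EI
A unit hogging moment at B produces rotation L₁/(3EI) + L₂/(3EI) = 4.667/EI.
Slope continuity at B: θ_0 = M_B·4.667/EI, so M_B = 113.3/4.667 = 24.29 kN·m (hogging).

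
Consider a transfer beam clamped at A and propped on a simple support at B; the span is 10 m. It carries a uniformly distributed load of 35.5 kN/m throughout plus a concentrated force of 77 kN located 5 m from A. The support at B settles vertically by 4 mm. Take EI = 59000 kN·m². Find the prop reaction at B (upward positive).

Take the reaction at B as the redundant and release it; the primary structure is a cantilever fixed at A.
Downward deflection at the released point B due to the loads:
  UDL 35.5: wL⁴/(8EI) = 44375/EI
  point load 77 at a = 5: Pa²(3L − a)/(6EI) = 8021/EI
  δ_0 = 52396/EI
Flexibility coefficient — unit upward force at B: δ_{BB} = L³/(3EI) = 333.3/EI.
With EI = 59000 kN·m²: δ_0 = 0.88806 m and δ_{BB} = 0.00565 m/kN.
Compatibility — the beam at B must follow the support down by 0.004 m: δ_0 − R_B·δ_{BB} = 0.004, so R_B = (0.88806 − 0.004)/0.00565 = 156.5 kN.

R_B = 156.5 kN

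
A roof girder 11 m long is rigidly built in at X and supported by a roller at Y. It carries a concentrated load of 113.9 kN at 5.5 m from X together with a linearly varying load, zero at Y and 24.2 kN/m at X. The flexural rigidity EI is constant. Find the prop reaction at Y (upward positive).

R_Y = 62.21 kN

Release the roller at Y. Primary structure: cantilever fixed at X.
Deflection at Y on the released cantilever, summing each load's contribution:
  point load 113.9 at a = 5.5: Pa²(3L − a)/(6EI) = 15792/EI
  triangular load, peak 24.2 at the fixed end: w₀L⁴/(30EI) = 11810/EI
  δ_0 = 27602/EI
Tip deflection under a unit load at Y: L³/(3EI) = 443.7/EI.
Compatibility at Y: δ_0 − R_Y·δ_{YY} = 0, so R_Y = 27602/443.7 = 62.21 kN.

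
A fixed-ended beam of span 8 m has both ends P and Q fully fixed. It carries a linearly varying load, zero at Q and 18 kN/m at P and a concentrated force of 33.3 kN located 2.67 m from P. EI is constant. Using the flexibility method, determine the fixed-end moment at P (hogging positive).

Take the two fixed-end moments M_P, M_Q as redundants; the released structure is the simple span PQ.
End rotations of the released simple span under the applied load (×1/EI):
  at P: triangular load, peak 18: w₀L³/(45EI) = 204.8/EI
  at Q: triangular load, peak 18: 7w₀L³/(360EI) = 179.2/EI
  at P: point load 33.3 at a = 2.67: Pab(L + b)/(6LEI) = 131.6/EI
  at Q: point load 33.3 at a = 2.67: Pab(L + a)/(6LEI) = 105.3/EI
  θ_P0 = 336.4/EI,  θ_Q0 = 284.5/EI
Flexibility coefficients: a unit moment at one end gives L/(3EI) there and L/(6EI) at the far end, so f₁₁ = f₂₂ = 2.667/EI and f₁₂ = f₂₁ = 1.333/EI.
Compatibility — zero rotation at each built-in end:
  2.667 M_P + 1.333 M_Q = 336.4
  1.333 M_P + 2.667 M_Q = 284.5
Solving the pair gives M_P = 97.07 kN·m and M_Q = 58.17 kN·m (hogging).

M_P = 97.07 kN·m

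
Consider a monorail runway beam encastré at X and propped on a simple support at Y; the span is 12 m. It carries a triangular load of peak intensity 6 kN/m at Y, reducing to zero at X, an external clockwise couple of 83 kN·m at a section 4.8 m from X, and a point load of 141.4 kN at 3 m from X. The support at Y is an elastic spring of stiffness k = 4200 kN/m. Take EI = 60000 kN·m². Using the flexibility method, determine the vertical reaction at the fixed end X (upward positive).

R_X = 139.7 kN

Release the roller at Y. Primary structure: cantilever fixed at X.
Downward deflection at the released point Y due to the loads:
  triangular load, peak 6 at the free end: 11w₀L⁴/(120EI) = 11405/EI
  clockwise couple 83 at a = 4.8: M₀a(2L − a)/(2EI) = 3825/EI
  point load 141.4 at a = 3: Pa²(3L − a)/(6EI) = 6999/EI
  δ_0 = 22229/EI
Tip deflection under a unit load at Y: L³/(3EI) = 576/EI.
With EI = 60000 kN·m²: δ_0 = 0.37048 m and δ_{YY} = 0.0096 m/kN.
Compatibility — the spring shortens by R_Y/k under the reaction it provides: δ_0 − R_Y·δ_{YY} = R_Y/k. With 1/k = 0.000238 m/kN, R_Y = δ_0 / (δ_{YY} + 1/k) = 0.37048 / (0.0096 + 0.000238) = 37.66 kN.
Vertical equilibrium: R_X = ΣP − R_Y = 177.4 − 37.66 = 139.7 kN.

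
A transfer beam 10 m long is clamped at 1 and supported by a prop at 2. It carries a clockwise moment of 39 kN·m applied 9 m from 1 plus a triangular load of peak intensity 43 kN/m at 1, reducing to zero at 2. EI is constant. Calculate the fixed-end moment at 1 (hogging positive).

Release the roller at 2. Primary structure: cantilever fixed at 1.
Free-end deflection of the primary structure under the applied loading (downward +):
  clockwise couple 39 at a = 9: M₀a(2L − a)/(2EI) = 1930/EI
  triangular load, peak 43 at the fixed end: w₀L⁴/(30EI) = 14333/EI
  δ_0 = 16264/EI
Tip deflection under a unit load at 2: L³/(3EI) = 333.3/EI.
Compatibility at 2: δ_0 − R_2·δ_{22} = 0, so R_2 = 16264/333.3 = 48.79 kN.
Moment equilibrium about 1: M_1 = Σ(load moments about 1) − R_2·L = 755.7 − 48.79×10 = 267.8 kN·m.

M_1 = 267.8 kN·m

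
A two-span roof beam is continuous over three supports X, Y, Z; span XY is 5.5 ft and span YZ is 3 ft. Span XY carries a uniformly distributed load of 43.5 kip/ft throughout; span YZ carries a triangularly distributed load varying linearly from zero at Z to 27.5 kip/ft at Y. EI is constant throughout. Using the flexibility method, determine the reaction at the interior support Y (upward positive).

Insert a hinge at Y; M_Y is the redundant, and each span becomes simply supported.
Discontinuity in slope at Y on the released structure — sum the simple-span end rotations:
  span XY: UDL 43.5: wL³/(24EI) = 301.6/EI
  span YZ: triangular load, peak 27.5: w₀L³/(45EI) = 16.5/EI
  relative rotation θ_0 = (301.6 + 16.5)/EI = 318.1/EI
A unit hogging moment at Y produces rotation L₁/(3EI) + L₂/(3EI) = 2.833/EI.
Slope continuity at Y: θ_0 = M_Y·2.833/EI, so M_Y = 318.1/2.833 = 112.3 kip·ft (hogging).
Span XY, ΣM about X with M_Y applied at Y: R_Y^{XY}·5.5 = 657.9 + 112.3, so R_Y^{XY} = 140 kip and R_X = 239.2 − 140 = 99.22 kip.
Span YZ, ΣM about Z: R_Y^{YZ}·3 = 82.5 + 112.3, so R_Y^{YZ} = 64.92 kip and R_Z = 41.25 − 64.92 = -23.67 kip.
R_Y = 140 + 64.92 = 205 kip.

R_Y = 205 kip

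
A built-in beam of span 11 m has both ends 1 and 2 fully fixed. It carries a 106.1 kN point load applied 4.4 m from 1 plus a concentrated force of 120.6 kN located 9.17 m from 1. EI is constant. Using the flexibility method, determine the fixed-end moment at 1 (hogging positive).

Take the two fixed-end moments M_1, M_2 as redundants; the released structure is the simple span 12.
End rotations of the released simple span under the applied load (×1/EI):
  at 1: point load 106.1 at a = 4.4: Pab(L + b)/(6LEI) = 821.6/EI
  at 2: point load 106.1 at a = 4.4: Pab(L + a)/(6LEI) = 718.9/EI
  at 1: point load 120.6 at a = 9.17: Pab(L + b)/(6LEI) = 393.4/EI
  at 2: point load 120.6 at a = 9.17: Pab(L + a)/(6LEI) = 618.5/EI
  θ_10 = 1215/EI,  θ_20 = 1337/EI
Flexibility coefficients: a unit moment at one end gives L/(3EI) there and L/(6EI) at the far end, so f₁₁ = f₂₂ = 3.667/EI and f₁₂ = f₂₁ = 1.833/EI.
Compatibility — zero rotation at each built-in end:
  3.667 M_1 + 1.833 M_2 = 1215
  1.833 M_1 + 3.667 M_2 = 1337
Solving the pair gives M_1 = 198.7 kN·m and M_2 = 265.4 kN·m (hogging).

M_1 = 198.7 kN·m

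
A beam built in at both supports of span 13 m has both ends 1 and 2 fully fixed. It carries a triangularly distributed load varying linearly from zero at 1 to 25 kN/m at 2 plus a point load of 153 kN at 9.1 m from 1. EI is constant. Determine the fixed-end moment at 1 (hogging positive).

Take the two fixed-end moments M_1, M_2 as redundants; the released structure is the simple span 12.
On the primary (simply-supported) span, the end slopes from the loading are:
  at 1: triangular load, peak 25: 7w₀L³/(360EI) = 1068/EI
  at 2: triangular load, peak 25: w₀L³/(45EI) = 1221/EI
  at 1: point load 153 at a = 9.1: Pab(L + b)/(6LEI) = 1176/EI
  at 2: point load 153 at a = 9.1: Pab(L + a)/(6LEI) = 1538/EI
  θ_10 = 2244/EI,  θ_20 = 2759/EI
Flexibility coefficients: a unit moment at one end gives L/(3EI) there and L/(6EI) at the far end, so f₁₁ = f₂₂ = 4.333/EI and f₁₂ = f₂₁ = 2.167/EI.
Compatibility — zero rotation at each built-in end:
  4.333 M_1 + 2.167 M_2 = 2244
  2.167 M_1 + 4.333 M_2 = 2759
Solving the pair gives M_1 = 266.1 kN·m and M_2 = 503.6 kN·m (hogging).

M_1 = 266.1 kN·m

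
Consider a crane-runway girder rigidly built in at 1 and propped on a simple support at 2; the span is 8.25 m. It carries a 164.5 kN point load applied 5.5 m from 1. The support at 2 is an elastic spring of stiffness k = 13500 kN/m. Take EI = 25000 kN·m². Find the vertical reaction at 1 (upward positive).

R_1 = 80.04 kN

Take the reaction at 2 as the redundant and release it; the primary structure is a cantilever fixed at 1.
Downward deflection at the released point 2 due to the loads:
  point load 164.5 at a = 5.5: Pa²(3L − a)/(6EI) = 15965/EI
Tip deflection under a unit load at 2: L³/(3EI) = 187.2/EI.
With EI = 25000 kN·m²: δ_0 = 0.6386 m and δ_{22} = 0.007487 m/kN.
Compatibility — the spring shortens by R_2/k under the reaction it provides: δ_0 − R_2·δ_{22} = R_2/k. With 1/k = 0.000074 m/kN, R_2 = δ_0 / (δ_{22} + 1/k) = 0.6386 / (0.007487 + 0.000074) = 84.46 kN.
Vertical equilibrium: R_1 = ΣP − R_2 = 164.5 − 84.46 = 80.04 kN.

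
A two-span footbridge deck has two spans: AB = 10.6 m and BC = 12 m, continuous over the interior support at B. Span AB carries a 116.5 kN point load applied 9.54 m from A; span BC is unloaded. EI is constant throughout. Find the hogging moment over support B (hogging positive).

Insert a hinge at B; M_B is the redundant, and each span becomes simply supported.
Rotations at B on the released spans (each span's end-slope, ×1/EI):
  span AB: point load 116.5 at a = 9.54: Pab(L + a)/(6LEI) = 373.1/EI
  relative rotation θ_0 = (373.1 + 0)/EI = 373.1/EI
A unit hogging moment at B produces rotation L₁/(3EI) + L₂/(3EI) = 7.533/EI.
Slope continuity at B: θ_0 = M_B·7.533/EI, so M_B = 373.1/7.533 = 49.52 kN·m (hogging).

M_B = 49.52 kN·m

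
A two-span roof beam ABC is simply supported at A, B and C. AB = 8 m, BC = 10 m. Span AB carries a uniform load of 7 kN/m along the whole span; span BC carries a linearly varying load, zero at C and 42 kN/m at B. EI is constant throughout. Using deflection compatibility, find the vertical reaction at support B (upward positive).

Insert a hinge at B; M_B is the redundant, and each span becomes simply supported.
Rotations at B on the released spans (each span's end-slope, ×1/EI):
  span AB: UDL 7: wL³/(24EI) = 149.3/EI
  span BC: triangular load, peak 42: w₀L³/(45EI) = 933.3/EI
  relative rotation θ_0 = (149.3 + 933.3)/EI = 1083/EI
A unit hogging moment at B produces rotation L₁/(3EI) + L₂/(3EI) = 6/EI.
Slope continuity at B: θ_0 = M_B·6/EI, so M_B = 1083/6 = 180.4 kN·m (hogging).
Span AB, ΣM about A with M_B applied at B: R_B^{AB}·8 = 224 + 180.4, so R_B^{AB} = 50.56 kN and R_A = 56 − 50.56 = 5.444 kN.
Span BC, ΣM about C: R_B^{BC}·10 = 1400 + 180.4, so R_B^{BC} = 158 kN and R_C = 210 − 158 = 51.96 kN.
R_B = 50.56 + 158 = 208.6 kN.

R_B = 208.6 kN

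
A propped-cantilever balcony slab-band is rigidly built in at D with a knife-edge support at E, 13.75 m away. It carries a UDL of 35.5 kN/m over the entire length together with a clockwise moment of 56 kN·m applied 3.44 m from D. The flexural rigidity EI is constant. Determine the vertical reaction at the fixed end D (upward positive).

R_D = 302.4 kN

Choose R_E as the redundant. The primary structure is the cantilever fixed at D.
Primary-structure tip deflection at E by superposition:
  UDL 35.5: wL⁴/(8EI) = 158617/EI
  clockwise couple 56 at a = 3.44: M₀a(2L − a)/(2EI) = 2317/EI
  δ_0 = 160934/EI
Tip deflection under a unit load at E: L³/(3EI) = 866.5/EI.
The prop prevents deflection at E: R_E = δ_0/δ_{EE} = 160934/866.5 = 185.7 kN.
Vertical equilibrium: R_D = ΣP − R_E = 488.1 − 185.7 = 302.4 kN.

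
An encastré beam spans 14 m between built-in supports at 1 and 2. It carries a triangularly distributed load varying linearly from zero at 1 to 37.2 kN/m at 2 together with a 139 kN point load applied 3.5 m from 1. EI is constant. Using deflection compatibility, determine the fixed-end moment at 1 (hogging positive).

Take the two fixed-end moments M_1, M_2 as redundants; the released structure is the simple span 12.
Simple-span end rotations at 1 and 2 under the given loads:
  at 1: triangular load, peak 37.2: 7w₀L³/(360EI) = 1985/EI
  at 2: triangular load, peak 37.2: w₀L³/(45EI) = 2268/EI
  at 1: point load 139 at a = 3.5: Pab(L + b)/(6LEI) = 1490/EI
  at 2: point load 139 at a = 3.5: Pab(L + a)/(6LEI) = 1064/EI
  θ_10 = 3475/EI,  θ_20 = 3333/EI
Flexibility coefficients: a unit moment at one end gives L/(3EI) there and L/(6EI) at the far end, so f₁₁ = f₂₂ = 4.667/EI and f₁₂ = f₂₁ = 2.333/EI.
Compatibility — zero rotation at each built-in end:
  4.667 M_1 + 2.333 M_2 = 3475
  2.333 M_1 + 4.667 M_2 = 3333
Solving the pair gives M_1 = 516.7 kN·m and M_2 = 455.8 kN·m (hogging).

M_1 = 516.7 kN·m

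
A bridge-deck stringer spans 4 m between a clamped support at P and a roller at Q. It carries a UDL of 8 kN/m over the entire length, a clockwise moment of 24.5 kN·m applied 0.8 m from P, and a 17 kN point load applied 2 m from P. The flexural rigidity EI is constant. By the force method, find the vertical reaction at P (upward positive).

R_P = 28.38 kN

Choose R_Q as the redundant. The primary structure is the cantilever fixed at P.
Primary-structure tip deflection at Q by superposition:
  UDL 8: wL⁴/(8EI) = 256/EI
  clockwise couple 24.5 at a = 0.8: M₀a(2L − a)/(2EI) = 70.56/EI
  point load 17 at a = 2: Pa²(3L − a)/(6EI) = 113.3/EI
  δ_0 = 439.9/EI
Flexibility coefficient — unit upward force at Q: δ_{QQ} = L³/(3EI) = 21.33/EI.
The prop prevents deflection at Q: R_Q = δ_0/δ_{QQ} = 439.9/21.33 = 20.62 kN.
Vertical equilibrium: R_P = ΣP − R_Q = 49 − 20.62 = 28.38 kN.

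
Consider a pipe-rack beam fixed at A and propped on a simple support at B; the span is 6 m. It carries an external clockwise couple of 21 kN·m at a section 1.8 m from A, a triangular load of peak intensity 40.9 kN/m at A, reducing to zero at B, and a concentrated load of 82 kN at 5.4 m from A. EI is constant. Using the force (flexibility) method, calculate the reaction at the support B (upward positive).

Take the reaction at B as the redundant and release it; the primary structure is a cantilever fixed at A.
Deflection at B on the released cantilever, summing each load's contribution:
  clockwise couple 21 at a = 1.8: M₀a(2L − a)/(2EI) = 192.8/EI
  triangular load, peak 40.9 at the fixed end: w₀L⁴/(30EI) = 1767/EI
  point load 82 at a = 5.4: Pa²(3L − a)/(6EI) = 5021/EI
  δ_0 = 6981/EI
Tip deflection under a unit load at B: L³/(3EI) = 72/EI.
The prop prevents deflection at B: R_B = δ_0/δ_{BB} = 6981/72 = 96.96 kN.

R_B = 96.96 kN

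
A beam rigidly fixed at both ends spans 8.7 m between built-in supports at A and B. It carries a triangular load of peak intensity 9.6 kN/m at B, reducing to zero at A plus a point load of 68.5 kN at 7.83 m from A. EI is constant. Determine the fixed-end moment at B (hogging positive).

Release both end moments; the primary structure is a simply-supported span AB with redundants M_A and M_B.
End rotations of the released simple span under the applied load (×1/EI):
  at A: triangular load, peak 9.6: 7w₀L³/(360EI) = 122.9/EI
  at B: triangular load, peak 9.6: w₀L³/(45EI) = 140.5/EI
  at A: point load 68.5 at a = 7.83: Pab(L + b)/(6LEI) = 85.55/EI
  at B: point load 68.5 at a = 7.83: Pab(L + a)/(6LEI) = 147.8/EI
  θ_A0 = 208.5/EI,  θ_B0 = 288.2/EI
Flexibility coefficients: a unit moment at one end gives L/(3EI) there and L/(6EI) at the far end, so f₁₁ = f₂₂ = 2.9/EI and f₁₂ = f₂₁ = 1.45/EI.
Compatibility — zero rotation at each built-in end:
  2.9 M_A + 1.45 M_B = 208.5
  1.45 M_A + 2.9 M_B = 288.2
Solving the pair gives M_A = 29.58 kN·m and M_B = 84.6 kN·m (hogging).

M_B = 84.6 kN·m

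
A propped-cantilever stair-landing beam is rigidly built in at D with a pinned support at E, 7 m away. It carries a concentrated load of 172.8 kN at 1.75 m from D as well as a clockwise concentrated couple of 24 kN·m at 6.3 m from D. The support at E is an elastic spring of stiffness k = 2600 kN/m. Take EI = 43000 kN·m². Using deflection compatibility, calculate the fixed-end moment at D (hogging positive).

M_D = 204.5 kN·m

Take the reaction at E as the redundant and release it; the primary structure is a cantilever fixed at D.
Downward deflection at the released point E due to the loads:
  point load 172.8 at a = 1.75: Pa²(3L − a)/(6EI) = 1698/EI
  clockwise couple 24 at a = 6.3: M₀a(2L − a)/(2EI) = 582.1/EI
  δ_0 = 2280/EI
Tip deflection under a unit load at E: L³/(3EI) = 114.3/EI.
With EI = 43000 kN·m²: δ_0 = 0.053023 m and δ_{EE} = 0.002659 m/kN.
Compatibility — the spring shortens by R_E/k under the reaction it provides: δ_0 − R_E·δ_{EE} = R_E/k. With 1/k = 0.000385 m/kN, R_E = δ_0 / (δ_{EE} + 1/k) = 0.053023 / (0.002659 + 0.000385) = 17.42 kN.
Moment equilibrium about D: M_D = Σ(load moments about D) − R_E·L = 326.4 − 17.42×7 = 204.5 kN·m.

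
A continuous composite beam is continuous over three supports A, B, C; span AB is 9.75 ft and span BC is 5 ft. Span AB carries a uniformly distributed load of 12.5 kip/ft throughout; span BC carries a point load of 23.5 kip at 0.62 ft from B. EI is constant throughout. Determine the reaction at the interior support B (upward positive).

R_B = 112.5 kip

Take M_B as the redundant. Released structure: two simple spans AB and BC with a hinge at B.
Rotations at B on the released spans (each span's end-slope, ×1/EI):
  span AB: UDL 12.5: wL³/(24EI) = 482.7/EI
  span BC: point load 23.5 at a = 0.62: Pab(L + b)/(6LEI) = 19.95/EI
  relative rotation θ_0 = (482.7 + 19.95)/EI = 502.7/EI
A unit hogging moment at B produces rotation L₁/(3EI) + L₂/(3EI) = 4.917/EI.
Compatibility: M_B·(L₁+L₂)/(3EI) = θ_0, giving M_B = 102.2 kip·ft (hogging).
Span AB, ΣM about A with M_B applied at B: R_B^{AB}·9.75 = 594.1 + 102.2, so R_B^{AB} = 71.42 kip and R_A = 121.9 − 71.42 = 50.45 kip.
Span BC, ΣM about C: R_B^{BC}·5 = 102.9 + 102.2, so R_B^{BC} = 41.03 kip and R_C = 23.5 − 41.03 = -17.53 kip.
R_B = 71.42 + 41.03 = 112.5 kip.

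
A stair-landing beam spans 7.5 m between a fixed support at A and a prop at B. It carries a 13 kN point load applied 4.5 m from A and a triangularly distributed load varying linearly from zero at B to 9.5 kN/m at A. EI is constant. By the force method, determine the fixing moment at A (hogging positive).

Remove the prop at B; the released (primary) structure is a cantilever built in at A.
Deflection at B on the released cantilever, summing each load's contribution:
  point load 13 at a = 4.5: Pa²(3L − a)/(6EI) = 789.8/EI
  triangular load, peak 9.5 at the fixed end: w₀L⁴/(30EI) = 1002/EI
  δ_0 = 1792/EI
Tip deflection under a unit load at B: L³/(3EI) = 140.6/EI.
Compatibility at B: δ_0 − R_B·δ_{BB} = 0, so R_B = 1792/140.6 = 12.74 kN.
Moment equilibrium about A: M_A = Σ(load moments about A) − R_B·L = 147.6 − 12.74×7.5 = 52.01 kN·m.

M_A = 52.01 kN·m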